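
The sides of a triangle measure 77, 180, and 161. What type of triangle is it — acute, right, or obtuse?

obtuse

Compare the square of the longest side to the sum of squares of the other two: 77² + 161² = 31850 < 32400 = 180².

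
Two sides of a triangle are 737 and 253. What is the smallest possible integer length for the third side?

The third side must be strictly greater than |737 − 253| = 484.
The smallest integer above 484 is 485.

485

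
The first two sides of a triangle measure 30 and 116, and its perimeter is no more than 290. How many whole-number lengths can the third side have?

58

Triangle inequality: 86 < x < 146. Perimeter ≤ 290 gives x ≤ 290 − 30 − 116 = 144.
So 86 < x ≤ 144; integers 87 through 144: 58 values.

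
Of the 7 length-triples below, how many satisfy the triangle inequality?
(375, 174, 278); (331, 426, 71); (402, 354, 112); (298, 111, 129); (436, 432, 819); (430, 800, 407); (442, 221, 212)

4

(174,278,375): 174+278 > 375 → valid
(71,331,426): 71+331 ≤ 426 → not valid
(112,354,402): 112+354 > 402 → valid
(111,129,298): 111+129 ≤ 298 → not valid
(432,436,819): 432+436 > 819 → valid
(407,430,800): 407+430 > 800 → valid
(212,221,442): 212+221 ≤ 442 → not valid
4 of the 7 triples form a triangle.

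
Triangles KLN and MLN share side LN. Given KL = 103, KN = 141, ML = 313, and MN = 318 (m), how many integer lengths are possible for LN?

205

From triangle KLN: 38 < LN < 244.
From triangle MLN: 5 < LN < 631.
Intersection: 38 < LN < 244, so integers 39 through 243: 205 values.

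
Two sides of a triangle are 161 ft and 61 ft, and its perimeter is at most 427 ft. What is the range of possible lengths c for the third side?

100 < c ≤ 205

Triangle inequality alone gives 100 < c < 222.
The perimeter condition gives c ≤ 427 − 161 − 61 = 205.
Intersecting the two: 100 < c ≤ 205.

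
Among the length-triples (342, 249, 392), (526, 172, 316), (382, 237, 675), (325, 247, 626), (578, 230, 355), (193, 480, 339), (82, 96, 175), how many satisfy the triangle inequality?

4

(249,342,392): 249+342 > 392 → valid
(172,316,526): 172+316 ≤ 526 → not valid
(237,382,675): 237+382 ≤ 675 → not valid
(247,325,626): 247+325 ≤ 626 → not valid
(230,355,578): 230+355 > 578 → valid
(193,339,480): 193+339 > 480 → valid
(82,96,175): 82+96 > 175 → valid
4 of the 7 triples form a triangle.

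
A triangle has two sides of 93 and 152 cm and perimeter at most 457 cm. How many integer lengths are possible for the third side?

Triangle inequality: 59 < x < 245. Perimeter ≤ 457 gives x ≤ 457 − 93 − 152 = 212.
So 59 < x ≤ 212; integers 60 through 212: 153 values.

153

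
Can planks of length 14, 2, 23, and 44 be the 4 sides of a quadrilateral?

For a quadrilateral, each side must be shorter than the sum of the others.
Here the longest side is 44, but the remaining 3 sides sum to only 39.

No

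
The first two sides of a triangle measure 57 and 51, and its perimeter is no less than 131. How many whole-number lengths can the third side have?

Triangle inequality: 6 < x < 108. Perimeter ≥ 131 gives x ≥ 131 − 57 − 51 = 23.
So 23 ≤ x < 108; integers 23 through 107: 85 values.

85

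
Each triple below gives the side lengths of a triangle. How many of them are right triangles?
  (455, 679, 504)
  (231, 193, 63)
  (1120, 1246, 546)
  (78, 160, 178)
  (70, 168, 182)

(455,679,504): 455²+504² = 461041 = 679² → right
(231,193,63): 63²+193² = 41218 < 53361 = 231² → obtuse
(1120,1246,546): 546²+1120² = 1552516 = 1246² → right
(78,160,178): 78²+160² = 31684 = 178² → right
(70,168,182): 70²+168² = 33124 = 182² → right
4 of the 5 are right.

4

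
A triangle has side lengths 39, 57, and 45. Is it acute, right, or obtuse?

Compare the square of the longest side to the sum of squares of the other two: 39² + 45² = 3546 > 3249 = 57².

acute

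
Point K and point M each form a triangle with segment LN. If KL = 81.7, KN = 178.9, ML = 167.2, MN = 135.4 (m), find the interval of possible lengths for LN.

From triangle KLN: |81.7 − 178.9| < LN < 81.7 + 178.9, i.e. 97.2 < LN < 260.6.
From triangle MLN: 31.8 < LN < 302.6.
Both must hold, so LN lies in the intersection.

97.2 < LN < 260.6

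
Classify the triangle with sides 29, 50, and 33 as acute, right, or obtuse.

obtuse

Compare the square of the longest side to the sum of squares of the other two: 29² + 33² = 1930 < 2500 = 50².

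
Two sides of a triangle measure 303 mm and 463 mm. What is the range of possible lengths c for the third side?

160 < c < 766

By the triangle inequality, c must be less than 303 + 463 = 766 and greater than |303 − 463| = 160.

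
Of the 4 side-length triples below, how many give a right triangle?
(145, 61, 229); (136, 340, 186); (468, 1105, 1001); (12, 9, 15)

(145,61,229): 61+145 ≤ 229, not a triangle
(136,340,186): 136+186 ≤ 340, not a triangle
(468,1105,1001): 468²+1001² = 1221025 = 1105² → right
(12,9,15): 9²+12² = 225 = 15² → right
2 of the 4 are right.

2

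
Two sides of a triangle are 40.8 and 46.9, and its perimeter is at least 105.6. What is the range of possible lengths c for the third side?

Triangle inequality alone gives 6.1 < c < 87.7.
The perimeter condition gives c ≥ 105.6 − 40.8 − 46.9 = 17.9.
Intersecting the two: 17.9 ≤ c < 87.7.

17.9 ≤ c < 87.7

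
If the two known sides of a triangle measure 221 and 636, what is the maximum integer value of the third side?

856

The third side must be strictly less than 221 + 636 = 857.
The largest integer below 857 is 856.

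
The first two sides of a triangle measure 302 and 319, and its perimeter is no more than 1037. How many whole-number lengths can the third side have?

399

Triangle inequality: 17 < x < 621. Perimeter ≤ 1037 gives x ≤ 1037 − 302 − 319 = 416.
So 17 < x ≤ 416; integers 18 through 416: 399 values.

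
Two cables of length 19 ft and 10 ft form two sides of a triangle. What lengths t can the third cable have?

9 < t < 29

By the triangle inequality, t must be less than 19 + 10 = 29 and greater than |19 − 10| = 9.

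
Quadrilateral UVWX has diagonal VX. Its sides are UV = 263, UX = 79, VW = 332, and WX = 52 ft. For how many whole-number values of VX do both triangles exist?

From triangle UVX: 184 < VX < 342.
From triangle WVX: 280 < VX < 384.
Intersection: 280 < VX < 342, so integers 281 through 341: 61 values.

61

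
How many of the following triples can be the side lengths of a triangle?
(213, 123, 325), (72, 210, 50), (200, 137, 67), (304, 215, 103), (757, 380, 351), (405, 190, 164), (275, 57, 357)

(123,213,325): 123+213 > 325 → valid
(50,72,210): 50+72 ≤ 210 → not valid
(67,137,200): 67+137 > 200 → valid
(103,215,304): 103+215 > 304 → valid
(351,380,757): 351+380 ≤ 757 → not valid
(164,190,405): 164+190 ≤ 405 → not valid
(57,275,357): 57+275 ≤ 357 → not valid
3 of the 7 triples form a triangle.

3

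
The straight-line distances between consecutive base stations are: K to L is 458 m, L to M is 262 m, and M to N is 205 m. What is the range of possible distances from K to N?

The maximum is all hops collinear in one direction: 458 + 262 + 205 = 925.
The longest hop is 458; the others sum to 467. Since 458 ≤ 467, the path can fold back on itself completely, so the minimum distance is 0.

0 ≤ KN ≤ 925 m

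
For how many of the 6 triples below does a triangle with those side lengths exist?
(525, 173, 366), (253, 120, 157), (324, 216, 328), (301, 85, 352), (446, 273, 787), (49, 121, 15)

(173,366,525): 173+366 > 525 → valid
(120,157,253): 120+157 > 253 → valid
(216,324,328): 216+324 > 328 → valid
(85,301,352): 85+301 > 352 → valid
(273,446,787): 273+446 ≤ 787 → not valid
(15,49,121): 15+49 ≤ 121 → not valid
4 of the 6 triples form a triangle.

4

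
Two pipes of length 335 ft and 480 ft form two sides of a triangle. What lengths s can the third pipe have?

By the triangle inequality, s must be less than 335 + 480 = 815 and greater than |335 − 480| = 145.

145 < s < 815 (ft)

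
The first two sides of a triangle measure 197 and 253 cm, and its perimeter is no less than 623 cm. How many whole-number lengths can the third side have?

277

Triangle inequality: 56 < x < 450. Perimeter ≥ 623 gives x ≥ 623 − 197 − 253 = 173.
So 173 ≤ x < 450; integers 173 through 449: 277 values.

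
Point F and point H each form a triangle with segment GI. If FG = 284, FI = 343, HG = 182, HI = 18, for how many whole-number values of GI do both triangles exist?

35

From triangle FGI: 59 < GI < 627.
From triangle HGI: 164 < GI < 200.
Intersection: 164 < GI < 200, so integers 165 through 199: 35 values.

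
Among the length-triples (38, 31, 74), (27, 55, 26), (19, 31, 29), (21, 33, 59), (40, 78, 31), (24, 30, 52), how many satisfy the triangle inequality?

2

(31,38,74): 31+38 ≤ 74 → not valid
(26,27,55): 26+27 ≤ 55 → not valid
(19,29,31): 19+29 > 31 → valid
(21,33,59): 21+33 ≤ 59 → not valid
(31,40,78): 31+40 ≤ 78 → not valid
(24,30,52): 24+30 > 52 → valid
2 of the 6 triples form a triangle.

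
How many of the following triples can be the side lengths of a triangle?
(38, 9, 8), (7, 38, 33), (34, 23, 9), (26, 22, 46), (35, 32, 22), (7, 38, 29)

(8,9,38): 8+9 ≤ 38 → not valid
(7,33,38): 7+33 > 38 → valid
(9,23,34): 9+23 ≤ 34 → not valid
(22,26,46): 22+26 > 46 → valid
(22,32,35): 22+32 > 35 → valid
(7,29,38): 7+29 ≤ 38 → not valid
3 of the 6 triples form a triangle.

3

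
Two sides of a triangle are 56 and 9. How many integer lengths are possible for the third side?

The third side lies in the open interval (47, 65).
Integers from 48 to 64 inclusive: 64 − 48 + 1 = 17.

17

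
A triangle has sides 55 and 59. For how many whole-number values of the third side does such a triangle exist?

The third side lies in the open interval (4, 114).
Integers from 5 to 113 inclusive: 113 − 5 + 1 = 109.

109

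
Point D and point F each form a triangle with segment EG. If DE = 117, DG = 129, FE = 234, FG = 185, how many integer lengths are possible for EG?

196

From triangle DEG: 12 < EG < 246.
From triangle FEG: 49 < EG < 419.
Intersection: 49 < EG < 246, so integers 50 through 245: 196 values.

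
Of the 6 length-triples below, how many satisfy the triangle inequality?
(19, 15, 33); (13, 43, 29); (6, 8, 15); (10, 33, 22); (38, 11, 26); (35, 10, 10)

(15,19,33): 15+19 > 33 → valid
(13,29,43): 13+29 ≤ 43 → not valid
(6,8,15): 6+8 ≤ 15 → not valid
(10,22,33): 10+22 ≤ 33 → not valid
(11,26,38): 11+26 ≤ 38 → not valid
(10,10,35): 10+10 ≤ 35 → not valid
1 of the 6 triples forms a triangle.

1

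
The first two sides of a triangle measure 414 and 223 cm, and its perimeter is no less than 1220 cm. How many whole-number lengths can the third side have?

Triangle inequality: 191 < x < 637. Perimeter ≥ 1220 gives x ≥ 1220 − 414 − 223 = 583.
So 583 ≤ x < 637; integers 583 through 636: 54 values.

54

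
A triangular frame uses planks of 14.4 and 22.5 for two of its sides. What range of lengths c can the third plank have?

8.1 < c < 36.9

By the triangle inequality, c must be less than 14.4 + 22.5 = 36.9 and greater than |14.4 − 22.5| = 8.1.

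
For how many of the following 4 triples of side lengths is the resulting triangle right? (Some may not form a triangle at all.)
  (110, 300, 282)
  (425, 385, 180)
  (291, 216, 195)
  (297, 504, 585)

3

(110,300,282): 110²+282² = 91624 > 90000 = 300² → acute
(425,385,180): 180²+385² = 180625 = 425² → right
(291,216,195): 195²+216² = 84681 = 291² → right
(297,504,585): 297²+504² = 342225 = 585² → right
3 of the 4 are right.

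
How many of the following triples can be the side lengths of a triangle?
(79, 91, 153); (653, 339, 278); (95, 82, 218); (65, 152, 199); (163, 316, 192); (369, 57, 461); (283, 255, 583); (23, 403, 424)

4

(79,91,153): 79+91 > 153 → valid
(278,339,653): 278+339 ≤ 653 → not valid
(82,95,218): 82+95 ≤ 218 → not valid
(65,152,199): 65+152 > 199 → valid
(163,192,316): 163+192 > 316 → valid
(57,369,461): 57+369 ≤ 461 → not valid
(255,283,583): 255+283 ≤ 583 → not valid
(23,403,424): 23+403 > 424 → valid
4 of the 8 triples form a triangle.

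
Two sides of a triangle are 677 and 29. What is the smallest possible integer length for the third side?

649

The third side must be strictly greater than |677 − 29| = 648.
The smallest integer above 648 is 649.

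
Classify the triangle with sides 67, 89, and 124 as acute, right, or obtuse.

Compare the square of the longest side to the sum of squares of the other two: 67² + 89² = 12410 < 15376 = 124².

obtuse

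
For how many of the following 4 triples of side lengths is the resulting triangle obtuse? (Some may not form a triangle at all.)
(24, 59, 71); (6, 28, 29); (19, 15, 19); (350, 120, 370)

2

(24,59,71): 24²+59² = 4057 < 5041 = 71² → obtuse
(6,28,29): 6²+28² = 820 < 841 = 29² → obtuse
(19,15,19): 15²+19² = 586 > 361 = 19² → acute
(350,120,370): 120²+350² = 136900 = 370² → right
2 of the 4 are obtuse.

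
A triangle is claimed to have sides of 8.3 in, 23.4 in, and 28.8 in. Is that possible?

Yes

The longest side is 28.8, and the other two sum to 31.7.
Since 31.7 > 28.8, the triangle inequality holds.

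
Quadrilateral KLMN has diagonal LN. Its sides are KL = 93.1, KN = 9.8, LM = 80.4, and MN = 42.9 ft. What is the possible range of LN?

From triangle KLN: |93.1 − 9.8| < LN < 93.1 + 9.8, i.e. 83.3 < LN < 102.9.
From triangle MLN: 37.5 < LN < 123.3.
Both must hold, so LN lies in the intersection.

83.3 < LN < 102.9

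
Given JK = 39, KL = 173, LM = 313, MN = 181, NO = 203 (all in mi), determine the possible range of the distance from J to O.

0 ≤ JO ≤ 909 mi

The maximum is all hops collinear in one direction: 39 + 173 + 313 + 181 + 203 = 909.
The longest hop is 313; the others sum to 596. Since 313 ≤ 596, the path can fold back on itself completely, so the minimum distance is 0.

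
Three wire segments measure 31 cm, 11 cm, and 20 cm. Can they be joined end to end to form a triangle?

The two shorter sides sum to 31, exactly equal to the longest side 31.
That gives only a degenerate (flat) triangle — the inequality must be strict.

No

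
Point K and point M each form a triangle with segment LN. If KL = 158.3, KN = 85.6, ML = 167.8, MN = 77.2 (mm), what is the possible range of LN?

From triangle KLN: |158.3 − 85.6| < LN < 158.3 + 85.6, i.e. 72.7 < LN < 243.9.
From triangle MLN: 90.6 < LN < 245.0.
Both must hold, so LN lies in the intersection.

90.6 < LN < 243.9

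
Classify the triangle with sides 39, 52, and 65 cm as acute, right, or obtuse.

Compare the square of the longest side to the sum of squares of the other two: 39² + 52² = 4225 = 65².

right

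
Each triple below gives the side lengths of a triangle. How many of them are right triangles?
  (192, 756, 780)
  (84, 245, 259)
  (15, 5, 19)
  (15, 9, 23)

2

(192,756,780): 192²+756² = 608400 = 780² → right
(84,245,259): 84²+245² = 67081 = 259² → right
(15,5,19): 5²+15² = 250 < 361 = 19² → obtuse
(15,9,23): 9²+15² = 306 < 529 = 23² → obtuse
2 of the 4 are right.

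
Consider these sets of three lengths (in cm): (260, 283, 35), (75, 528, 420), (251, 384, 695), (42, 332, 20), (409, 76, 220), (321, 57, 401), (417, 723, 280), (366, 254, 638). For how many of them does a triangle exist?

(35,260,283): 35+260 > 283 → valid
(75,420,528): 75+420 ≤ 528 → not valid
(251,384,695): 251+384 ≤ 695 → not valid
(20,42,332): 20+42 ≤ 332 → not valid
(76,220,409): 76+220 ≤ 409 → not valid
(57,321,401): 57+321 ≤ 401 → not valid
(280,417,723): 280+417 ≤ 723 → not valid
(254,366,638): 254+366 ≤ 638 → not valid
1 of the 8 triples forms a triangle.

1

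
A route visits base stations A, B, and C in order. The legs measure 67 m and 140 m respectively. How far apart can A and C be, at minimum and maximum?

By the triangle inequality, |67 − 140| ≤ AC ≤ 67 + 140.

73 ≤ AC ≤ 207 m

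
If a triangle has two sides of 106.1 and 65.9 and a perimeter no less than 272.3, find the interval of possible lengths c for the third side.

100.3 ≤ c < 172.0

Triangle inequality alone gives 40.2 < c < 172.0.
The perimeter condition gives c ≥ 272.3 − 106.1 − 65.9 = 100.3.
Intersecting the two: 100.3 ≤ c < 172.0.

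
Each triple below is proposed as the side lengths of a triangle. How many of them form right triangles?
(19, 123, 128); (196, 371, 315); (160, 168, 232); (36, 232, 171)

(19,123,128): 19²+123² = 15490 < 16384 = 128² → obtuse
(196,371,315): 196²+315² = 137641 = 371² → right
(160,168,232): 160²+168² = 53824 = 232² → right
(36,232,171): 36+171 ≤ 232, not a triangle
2 of the 4 are right.

2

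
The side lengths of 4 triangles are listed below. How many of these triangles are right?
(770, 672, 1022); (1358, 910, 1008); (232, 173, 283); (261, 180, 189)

(770,672,1022): 672²+770² = 1044484 = 1022² → right
(1358,910,1008): 910²+1008² = 1844164 = 1358² → right
(232,173,283): 173²+232² = 83753 > 80089 = 283² → acute
(261,180,189): 180²+189² = 68121 = 261² → right
3 of the 4 are right.

3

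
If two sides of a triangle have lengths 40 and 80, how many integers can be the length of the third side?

79

The third side lies in the open interval (40, 120).
Integers from 41 to 119 inclusive: 119 − 41 + 1 = 79.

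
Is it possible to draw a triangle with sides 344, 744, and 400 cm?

No

The two shorter sides sum to 744, exactly equal to the longest side 744.
That gives only a degenerate (flat) triangle — the inequality must be strict.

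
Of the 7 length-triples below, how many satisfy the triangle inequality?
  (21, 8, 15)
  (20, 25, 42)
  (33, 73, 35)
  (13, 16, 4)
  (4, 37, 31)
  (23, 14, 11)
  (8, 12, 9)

5

(8,15,21): 8+15 > 21 → valid
(20,25,42): 20+25 > 42 → valid
(33,35,73): 33+35 ≤ 73 → not valid
(4,13,16): 4+13 > 16 → valid
(4,31,37): 4+31 ≤ 37 → not valid
(11,14,23): 11+14 > 23 → valid
(8,9,12): 8+9 > 12 → valid
5 of the 7 triples form a triangle.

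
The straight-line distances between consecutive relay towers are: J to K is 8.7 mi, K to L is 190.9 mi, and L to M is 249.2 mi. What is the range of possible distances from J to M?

49.6 ≤ JM ≤ 448.8 mi

The maximum is all hops collinear in one direction: 8.7 + 190.9 + 249.2 = 448.8.
The longest hop is 249.2; the others sum to 199.6. Folding the others back against it leaves at least 249.2 − 199.6 = 49.6.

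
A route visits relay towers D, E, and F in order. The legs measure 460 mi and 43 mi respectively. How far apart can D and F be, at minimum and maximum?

By the triangle inequality, |460 − 43| ≤ DF ≤ 460 + 43.

417 ≤ DF ≤ 503 mi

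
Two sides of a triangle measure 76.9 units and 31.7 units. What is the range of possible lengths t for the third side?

By the triangle inequality, t must be less than 76.9 + 31.7 = 108.6 and greater than |76.9 − 31.7| = 45.2.

45.2 < t < 108.6 (units)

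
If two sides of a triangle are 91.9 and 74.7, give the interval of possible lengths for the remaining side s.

17.2 < s < 166.6

By the triangle inequality, s must be less than 91.9 + 74.7 = 166.6 and greater than |91.9 − 74.7| = 17.2.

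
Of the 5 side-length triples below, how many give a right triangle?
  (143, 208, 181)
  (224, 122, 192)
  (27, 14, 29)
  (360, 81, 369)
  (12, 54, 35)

(143,208,181): 143²+181² = 53210 > 43264 = 208² → acute
(224,122,192): 122²+192² = 51748 > 50176 = 224² → acute
(27,14,29): 14²+27² = 925 > 841 = 29² → acute
(360,81,369): 81²+360² = 136161 = 369² → right
(12,54,35): 12+35 ≤ 54, not a triangle
1 of the 5 is right.

1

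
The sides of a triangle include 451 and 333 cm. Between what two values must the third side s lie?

118 < s < 784 (cm)

By the triangle inequality, s must be less than 451 + 333 = 784 and greater than |451 − 333| = 118.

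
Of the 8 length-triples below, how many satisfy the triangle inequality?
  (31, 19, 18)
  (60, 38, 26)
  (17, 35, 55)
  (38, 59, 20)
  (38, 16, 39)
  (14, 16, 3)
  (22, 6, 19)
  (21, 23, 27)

(18,19,31): 18+19 > 31 → valid
(26,38,60): 26+38 > 60 → valid
(17,35,55): 17+35 ≤ 55 → not valid
(20,38,59): 20+38 ≤ 59 → not valid
(16,38,39): 16+38 > 39 → valid
(3,14,16): 3+14 > 16 → valid
(6,19,22): 6+19 > 22 → valid
(21,23,27): 21+23 > 27 → valid
6 of the 8 triples form a triangle.

6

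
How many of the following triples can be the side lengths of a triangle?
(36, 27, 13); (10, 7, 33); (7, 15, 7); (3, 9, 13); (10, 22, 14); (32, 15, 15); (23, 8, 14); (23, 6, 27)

3

(13,27,36): 13+27 > 36 → valid
(7,10,33): 7+10 ≤ 33 → not valid
(7,7,15): 7+7 ≤ 15 → not valid
(3,9,13): 3+9 ≤ 13 → not valid
(10,14,22): 10+14 > 22 → valid
(15,15,32): 15+15 ≤ 32 → not valid
(8,14,23): 8+14 ≤ 23 → not valid
(6,23,27): 6+23 > 27 → valid
3 of the 8 triples form a triangle.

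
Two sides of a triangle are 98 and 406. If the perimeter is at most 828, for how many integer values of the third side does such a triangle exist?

Triangle inequality: 308 < x < 504. Perimeter ≤ 828 gives x ≤ 828 − 98 − 406 = 324.
So 308 < x ≤ 324; integers 309 through 324: 16 values.

16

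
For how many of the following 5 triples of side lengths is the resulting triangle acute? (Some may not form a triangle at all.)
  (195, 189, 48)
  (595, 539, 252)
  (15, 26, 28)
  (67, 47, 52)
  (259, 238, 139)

(195,189,48): 48²+189² = 38025 = 195² → right
(595,539,252): 252²+539² = 354025 = 595² → right
(15,26,28): 15²+26² = 901 > 784 = 28² → acute
(67,47,52): 47²+52² = 4913 > 4489 = 67² → acute
(259,238,139): 139²+238² = 75965 > 67081 = 259² → acute
3 of the 5 are acute.

3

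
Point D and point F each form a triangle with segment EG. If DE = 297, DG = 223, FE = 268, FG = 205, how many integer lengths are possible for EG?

398

From triangle DEG: 74 < EG < 520.
From triangle FEG: 63 < EG < 473.
Intersection: 74 < EG < 473, so integers 75 through 472: 398 values.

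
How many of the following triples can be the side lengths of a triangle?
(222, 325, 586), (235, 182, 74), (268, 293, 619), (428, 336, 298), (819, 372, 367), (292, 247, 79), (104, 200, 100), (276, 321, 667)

4

(222,325,586): 222+325 ≤ 586 → not valid
(74,182,235): 74+182 > 235 → valid
(268,293,619): 268+293 ≤ 619 → not valid
(298,336,428): 298+336 > 428 → valid
(367,372,819): 367+372 ≤ 819 → not valid
(79,247,292): 79+247 > 292 → valid
(100,104,200): 100+104 > 200 → valid
(276,321,667): 276+321 ≤ 667 → not valid
4 of the 8 triples form a triangle.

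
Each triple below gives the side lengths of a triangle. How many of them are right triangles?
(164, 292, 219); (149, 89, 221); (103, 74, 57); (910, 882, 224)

(164,292,219): 164²+219² = 74857 < 85264 = 292² → obtuse
(149,89,221): 89²+149² = 30122 < 48841 = 221² → obtuse
(103,74,57): 57²+74² = 8725 < 10609 = 103² → obtuse
(910,882,224): 224²+882² = 828100 = 910² → right
1 of the 4 is right.

1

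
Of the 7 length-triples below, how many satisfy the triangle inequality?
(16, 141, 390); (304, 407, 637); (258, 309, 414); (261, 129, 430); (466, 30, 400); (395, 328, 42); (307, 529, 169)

2

(16,141,390): 16+141 ≤ 390 → not valid
(304,407,637): 304+407 > 637 → valid
(258,309,414): 258+309 > 414 → valid
(129,261,430): 129+261 ≤ 430 → not valid
(30,400,466): 30+400 ≤ 466 → not valid
(42,328,395): 42+328 ≤ 395 → not valid
(169,307,529): 169+307 ≤ 529 → not valid
2 of the 7 triples form a triangle.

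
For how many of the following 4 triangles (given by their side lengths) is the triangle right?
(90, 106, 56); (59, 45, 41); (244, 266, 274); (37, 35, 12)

2

(90,106,56): 56²+90² = 11236 = 106² → right
(59,45,41): 41²+45² = 3706 > 3481 = 59² → acute
(244,266,274): 244²+266² = 130292 > 75076 = 274² → acute
(37,35,12): 12²+35² = 1369 = 37² → right
2 of the 4 are right.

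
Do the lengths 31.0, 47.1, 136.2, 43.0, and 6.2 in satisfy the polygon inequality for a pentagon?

For a pentagon, each side must be shorter than the sum of the others.
Here the longest side is 136.2, but the remaining 4 sides sum to only 127.3.

No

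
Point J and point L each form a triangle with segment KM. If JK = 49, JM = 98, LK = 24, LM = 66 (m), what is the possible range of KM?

49 < KM < 90

From triangle JKM: |49 − 98| < KM < 49 + 98, i.e. 49 < KM < 147.
From triangle LKM: 42 < KM < 90.
Both must hold, so KM lies in the intersection.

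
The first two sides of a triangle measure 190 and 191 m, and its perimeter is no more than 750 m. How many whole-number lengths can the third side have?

Triangle inequality: 1 < x < 381. Perimeter ≤ 750 gives x ≤ 750 − 190 − 191 = 369.
So 1 < x ≤ 369; integers 2 through 369: 368 values.

368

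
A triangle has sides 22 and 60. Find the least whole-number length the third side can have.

The third side must be strictly greater than |22 − 60| = 38.
The smallest integer above 38 is 39.

39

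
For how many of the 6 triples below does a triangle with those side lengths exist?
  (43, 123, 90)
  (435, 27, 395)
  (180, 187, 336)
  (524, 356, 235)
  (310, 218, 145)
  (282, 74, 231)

5

(43,90,123): 43+90 > 123 → valid
(27,395,435): 27+395 ≤ 435 → not valid
(180,187,336): 180+187 > 336 → valid
(235,356,524): 235+356 > 524 → valid
(145,218,310): 145+218 > 310 → valid
(74,231,282): 74+231 > 282 → valid
5 of the 6 triples form a triangle.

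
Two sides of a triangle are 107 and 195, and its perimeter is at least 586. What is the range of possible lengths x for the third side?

Triangle inequality alone gives 88 < x < 302.
The perimeter condition gives x ≥ 586 − 107 − 195 = 284.
Intersecting the two: 284 ≤ x < 302.

284 ≤ x < 302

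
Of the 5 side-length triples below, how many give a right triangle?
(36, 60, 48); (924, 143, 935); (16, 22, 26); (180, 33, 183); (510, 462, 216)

(36,60,48): 36²+48² = 3600 = 60² → right
(924,143,935): 143²+924² = 874225 = 935² → right
(16,22,26): 16²+22² = 740 > 676 = 26² → acute
(180,33,183): 33²+180² = 33489 = 183² → right
(510,462,216): 216²+462² = 260100 = 510² → right
4 of the 5 are right.

4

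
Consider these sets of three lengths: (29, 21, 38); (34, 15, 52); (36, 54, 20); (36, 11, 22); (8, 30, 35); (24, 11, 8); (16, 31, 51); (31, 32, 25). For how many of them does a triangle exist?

(21,29,38): 21+29 > 38 → valid
(15,34,52): 15+34 ≤ 52 → not valid
(20,36,54): 20+36 > 54 → valid
(11,22,36): 11+22 ≤ 36 → not valid
(8,30,35): 8+30 > 35 → valid
(8,11,24): 8+11 ≤ 24 → not valid
(16,31,51): 16+31 ≤ 51 → not valid
(25,31,32): 25+31 > 32 → valid
4 of the 8 triples form a triangle.

4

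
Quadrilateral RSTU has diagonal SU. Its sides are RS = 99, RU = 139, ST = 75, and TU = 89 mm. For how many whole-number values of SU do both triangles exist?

From triangle RSU: 40 < SU < 238.
From triangle TSU: 14 < SU < 164.
Intersection: 40 < SU < 164, so integers 41 through 163: 123 values.

123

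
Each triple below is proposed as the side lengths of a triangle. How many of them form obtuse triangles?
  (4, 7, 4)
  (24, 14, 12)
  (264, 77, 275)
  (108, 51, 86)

3

(4,7,4): 4²+4² = 32 < 49 = 7² → obtuse
(24,14,12): 12²+14² = 340 < 576 = 24² → obtuse
(264,77,275): 77²+264² = 75625 = 275² → right
(108,51,86): 51²+86² = 9997 < 11664 = 108² → obtuse
3 of the 4 are obtuse.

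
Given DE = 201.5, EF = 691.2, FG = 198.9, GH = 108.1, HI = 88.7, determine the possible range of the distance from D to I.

The maximum is all hops collinear in one direction: 201.5 + 691.2 + 198.9 + 108.1 + 88.7 = 1288.4.
The longest hop is 691.2; the others sum to 597.2. Folding the others back against it leaves at least 691.2 − 597.2 = 94.0.

94.0 ≤ DI ≤ 1288.4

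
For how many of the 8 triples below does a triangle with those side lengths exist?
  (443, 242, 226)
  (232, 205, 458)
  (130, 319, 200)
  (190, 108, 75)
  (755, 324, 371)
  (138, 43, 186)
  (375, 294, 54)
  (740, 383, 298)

(226,242,443): 226+242 > 443 → valid
(205,232,458): 205+232 ≤ 458 → not valid
(130,200,319): 130+200 > 319 → valid
(75,108,190): 75+108 ≤ 190 → not valid
(324,371,755): 324+371 ≤ 755 → not valid
(43,138,186): 43+138 ≤ 186 → not valid
(54,294,375): 54+294 ≤ 375 → not valid
(298,383,740): 298+383 ≤ 740 → not valid
2 of the 8 triples form a triangle.

2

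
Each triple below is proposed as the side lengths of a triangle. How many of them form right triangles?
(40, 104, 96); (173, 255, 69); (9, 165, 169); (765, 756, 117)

2

(40,104,96): 40²+96² = 10816 = 104² → right
(173,255,69): 69+173 ≤ 255, not a triangle
(9,165,169): 9²+165² = 27306 < 28561 = 169² → obtuse
(765,756,117): 117²+756² = 585225 = 765² → right
2 of the 4 are right.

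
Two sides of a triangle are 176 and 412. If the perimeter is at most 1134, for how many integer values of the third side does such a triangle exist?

310

Triangle inequality: 236 < x < 588. Perimeter ≤ 1134 gives x ≤ 1134 − 176 − 412 = 546.
So 236 < x ≤ 546; integers 237 through 546: 310 values.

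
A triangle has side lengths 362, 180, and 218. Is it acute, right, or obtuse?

Compare the square of the longest side to the sum of squares of the other two: 180² + 218² = 79924 < 131044 = 362².

obtuse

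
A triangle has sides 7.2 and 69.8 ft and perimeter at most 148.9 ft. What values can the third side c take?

62.6 < c ≤ 71.9

Triangle inequality alone gives 62.6 < c < 77.0.
The perimeter condition gives c ≤ 148.9 − 7.2 − 69.8 = 71.9.
Intersecting the two: 62.6 < c ≤ 71.9.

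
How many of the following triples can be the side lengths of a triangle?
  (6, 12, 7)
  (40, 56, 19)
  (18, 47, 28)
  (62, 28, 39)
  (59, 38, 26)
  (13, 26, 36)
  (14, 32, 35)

(6,7,12): 6+7 > 12 → valid
(19,40,56): 19+40 > 56 → valid
(18,28,47): 18+28 ≤ 47 → not valid
(28,39,62): 28+39 > 62 → valid
(26,38,59): 26+38 > 59 → valid
(13,26,36): 13+26 > 36 → valid
(14,32,35): 14+32 > 35 → valid
6 of the 7 triples form a triangle.

6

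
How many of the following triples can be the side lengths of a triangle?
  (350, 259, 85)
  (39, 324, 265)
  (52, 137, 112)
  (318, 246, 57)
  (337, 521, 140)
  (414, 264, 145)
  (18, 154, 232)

(85,259,350): 85+259 ≤ 350 → not valid
(39,265,324): 39+265 ≤ 324 → not valid
(52,112,137): 52+112 > 137 → valid
(57,246,318): 57+246 ≤ 318 → not valid
(140,337,521): 140+337 ≤ 521 → not valid
(145,264,414): 145+264 ≤ 414 → not valid
(18,154,232): 18+154 ≤ 232 → not valid
1 of the 7 triples forms a triangle.

1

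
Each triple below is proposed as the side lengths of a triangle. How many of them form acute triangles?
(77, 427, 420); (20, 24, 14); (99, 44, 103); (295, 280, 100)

3

(77,427,420): 77²+420² = 182329 = 427² → right
(20,24,14): 14²+20² = 596 > 576 = 24² → acute
(99,44,103): 44²+99² = 11737 > 10609 = 103² → acute
(295,280,100): 100²+280² = 88400 > 87025 = 295² → acute
3 of the 4 are acute.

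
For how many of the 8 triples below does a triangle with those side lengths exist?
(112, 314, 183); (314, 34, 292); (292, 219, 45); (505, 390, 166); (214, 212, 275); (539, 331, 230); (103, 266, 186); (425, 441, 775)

6

(112,183,314): 112+183 ≤ 314 → not valid
(34,292,314): 34+292 > 314 → valid
(45,219,292): 45+219 ≤ 292 → not valid
(166,390,505): 166+390 > 505 → valid
(212,214,275): 212+214 > 275 → valid
(230,331,539): 230+331 > 539 → valid
(103,186,266): 103+186 > 266 → valid
(425,441,775): 425+441 > 775 → valid
6 of the 8 triples form a triangle.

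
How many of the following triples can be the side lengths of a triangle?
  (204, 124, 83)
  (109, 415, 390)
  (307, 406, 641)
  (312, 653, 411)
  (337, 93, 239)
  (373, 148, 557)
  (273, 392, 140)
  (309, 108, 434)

(83,124,204): 83+124 > 204 → valid
(109,390,415): 109+390 > 415 → valid
(307,406,641): 307+406 > 641 → valid
(312,411,653): 312+411 > 653 → valid
(93,239,337): 93+239 ≤ 337 → not valid
(148,373,557): 148+373 ≤ 557 → not valid
(140,273,392): 140+273 > 392 → valid
(108,309,434): 108+309 ≤ 434 → not valid
5 of the 8 triples form a triangle.

5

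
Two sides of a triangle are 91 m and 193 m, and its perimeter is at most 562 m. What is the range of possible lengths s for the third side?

Triangle inequality alone gives 102 < s < 284.
The perimeter condition gives s ≤ 562 − 91 − 193 = 278.
Intersecting the two: 102 < s ≤ 278.

102 < s ≤ 278 m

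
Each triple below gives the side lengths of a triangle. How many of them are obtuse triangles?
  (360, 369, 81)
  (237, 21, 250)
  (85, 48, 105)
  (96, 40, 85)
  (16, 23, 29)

4

(360,369,81): 81²+360² = 136161 = 369² → right
(237,21,250): 21²+237² = 56610 < 62500 = 250² → obtuse
(85,48,105): 48²+85² = 9529 < 11025 = 105² → obtuse
(96,40,85): 40²+85² = 8825 < 9216 = 96² → obtuse
(16,23,29): 16²+23² = 785 < 841 = 29² → obtuse
4 of the 5 are obtuse.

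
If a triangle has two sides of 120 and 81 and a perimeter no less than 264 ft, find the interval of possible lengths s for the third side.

63 ≤ s < 201

Triangle inequality alone gives 39 < s < 201.
The perimeter condition gives s ≥ 264 − 120 − 81 = 63.
Intersecting the two: 63 ≤ s < 201.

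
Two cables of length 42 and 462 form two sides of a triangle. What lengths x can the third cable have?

By the triangle inequality, x must be less than 42 + 462 = 504 and greater than |42 − 462| = 420.

420 < x < 504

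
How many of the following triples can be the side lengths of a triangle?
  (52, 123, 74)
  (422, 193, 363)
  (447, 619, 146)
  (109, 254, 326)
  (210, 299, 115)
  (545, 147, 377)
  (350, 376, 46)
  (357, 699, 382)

(52,74,123): 52+74 > 123 → valid
(193,363,422): 193+363 > 422 → valid
(146,447,619): 146+447 ≤ 619 → not valid
(109,254,326): 109+254 > 326 → valid
(115,210,299): 115+210 > 299 → valid
(147,377,545): 147+377 ≤ 545 → not valid
(46,350,376): 46+350 > 376 → valid
(357,382,699): 357+382 > 699 → valid
6 of the 8 triples form a triangle.

6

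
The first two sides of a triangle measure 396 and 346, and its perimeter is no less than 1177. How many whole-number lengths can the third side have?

Triangle inequality: 50 < x < 742. Perimeter ≥ 1177 gives x ≥ 1177 − 396 − 346 = 435.
So 435 ≤ x < 742; integers 435 through 741: 307 values.

307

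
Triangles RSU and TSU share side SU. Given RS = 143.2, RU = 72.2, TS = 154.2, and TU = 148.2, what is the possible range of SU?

71.0 < SU < 215.4

From triangle RSU: |143.2 − 72.2| < SU < 143.2 + 72.2, i.e. 71.0 < SU < 215.4.
From triangle TSU: 6.0 < SU < 302.4.
Both must hold, so SU lies in the intersection.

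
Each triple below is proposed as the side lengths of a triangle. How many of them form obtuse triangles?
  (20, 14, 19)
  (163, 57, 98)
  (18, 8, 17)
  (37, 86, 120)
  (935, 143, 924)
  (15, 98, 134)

1

(20,14,19): 14²+19² = 557 > 400 = 20² → acute
(163,57,98): 57+98 ≤ 163, not a triangle
(18,8,17): 8²+17² = 353 > 324 = 18² → acute
(37,86,120): 37²+86² = 8765 < 14400 = 120² → obtuse
(935,143,924): 143²+924² = 874225 = 935² → right
(15,98,134): 15+98 ≤ 134, not a triangle
1 of the 6 is obtuse.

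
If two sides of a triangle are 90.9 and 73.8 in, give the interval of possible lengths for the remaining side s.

By the triangle inequality, s must be less than 90.9 + 73.8 = 164.7 and greater than |90.9 − 73.8| = 17.1.

17.1 < s < 164.7 (in)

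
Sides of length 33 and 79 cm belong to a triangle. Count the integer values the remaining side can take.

65

The third side lies in the open interval (46, 112).
Integers from 47 to 111 inclusive: 111 − 47 + 1 = 65.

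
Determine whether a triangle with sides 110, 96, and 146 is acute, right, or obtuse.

right

Compare the square of the longest side to the sum of squares of the other two: 96² + 110² = 21316 = 146².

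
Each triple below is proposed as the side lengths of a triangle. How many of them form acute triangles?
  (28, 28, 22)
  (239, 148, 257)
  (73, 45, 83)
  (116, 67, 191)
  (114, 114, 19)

4

(28,28,22): 22²+28² = 1268 > 784 = 28² → acute
(239,148,257): 148²+239² = 79025 > 66049 = 257² → acute
(73,45,83): 45²+73² = 7354 > 6889 = 83² → acute
(116,67,191): 67+116 ≤ 191, not a triangle
(114,114,19): 19²+114² = 13357 > 12996 = 114² → acute
4 of the 5 are acute.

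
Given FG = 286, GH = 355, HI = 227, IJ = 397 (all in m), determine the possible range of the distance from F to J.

The maximum is all hops collinear in one direction: 286 + 355 + 227 + 397 = 1265.
The longest hop is 397; the others sum to 868. Since 397 ≤ 868, the path can fold back on itself completely, so the minimum distance is 0.

0 ≤ FJ ≤ 1265 m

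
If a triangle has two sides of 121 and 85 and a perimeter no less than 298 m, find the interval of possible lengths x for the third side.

92 ≤ x < 206

Triangle inequality alone gives 36 < x < 206.
The perimeter condition gives x ≥ 298 − 121 − 85 = 92.
Intersecting the two: 92 ≤ x < 206.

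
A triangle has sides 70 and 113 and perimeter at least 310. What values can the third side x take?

127 ≤ x < 183

Triangle inequality alone gives 43 < x < 183.
The perimeter condition gives x ≥ 310 − 70 − 113 = 127.
Intersecting the two: 127 ≤ x < 183.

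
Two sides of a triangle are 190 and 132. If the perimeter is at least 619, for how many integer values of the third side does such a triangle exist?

25

Triangle inequality: 58 < x < 322. Perimeter ≥ 619 gives x ≥ 619 − 190 − 132 = 297.
So 297 ≤ x < 322; integers 297 through 321: 25 values.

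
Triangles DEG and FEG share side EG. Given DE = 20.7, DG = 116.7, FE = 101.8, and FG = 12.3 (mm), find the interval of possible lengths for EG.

96.0 < EG < 114.1

From triangle DEG: |20.7 − 116.7| < EG < 20.7 + 116.7, i.e. 96.0 < EG < 137.4.
From triangle FEG: 89.5 < EG < 114.1.
Both must hold, so EG lies in the intersection.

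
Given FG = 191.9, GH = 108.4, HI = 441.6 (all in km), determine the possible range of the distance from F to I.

The maximum is all hops collinear in one direction: 191.9 + 108.4 + 441.6 = 741.9.
The longest hop is 441.6; the others sum to 300.3. Folding the others back against it leaves at least 441.6 − 300.3 = 141.3.

141.3 ≤ FI ≤ 741.9 km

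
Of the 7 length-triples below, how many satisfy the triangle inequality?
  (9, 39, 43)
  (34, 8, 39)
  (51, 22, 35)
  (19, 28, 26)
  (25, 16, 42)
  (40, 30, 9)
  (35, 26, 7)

4

(9,39,43): 9+39 > 43 → valid
(8,34,39): 8+34 > 39 → valid
(22,35,51): 22+35 > 51 → valid
(19,26,28): 19+26 > 28 → valid
(16,25,42): 16+25 ≤ 42 → not valid
(9,30,40): 9+30 ≤ 40 → not valid
(7,26,35): 7+26 ≤ 35 → not valid
4 of the 7 triples form a triangle.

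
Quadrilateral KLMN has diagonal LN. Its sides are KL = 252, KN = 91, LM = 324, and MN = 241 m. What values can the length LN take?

From triangle KLN: |252 − 91| < LN < 252 + 91, i.e. 161 < LN < 343.
From triangle MLN: 83 < LN < 565.
Both must hold, so LN lies in the intersection.

161 < LN < 343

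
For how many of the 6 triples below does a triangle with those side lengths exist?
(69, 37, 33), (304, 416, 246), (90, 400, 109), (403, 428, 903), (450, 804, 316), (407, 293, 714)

(33,37,69): 33+37 > 69 → valid
(246,304,416): 246+304 > 416 → valid
(90,109,400): 90+109 ≤ 400 → not valid
(403,428,903): 403+428 ≤ 903 → not valid
(316,450,804): 316+450 ≤ 804 → not valid
(293,407,714): 293+407 ≤ 714 → not valid
2 of the 6 triples form a triangle.

2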